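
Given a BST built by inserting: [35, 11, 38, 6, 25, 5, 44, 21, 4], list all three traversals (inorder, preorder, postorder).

Tree insertion order: [35, 11, 38, 6, 25, 5, 44, 21, 4]
Tree (level-order array): [35, 11, 38, 6, 25, None, 44, 5, None, 21, None, None, None, 4]
Inorder (L, root, R): [4, 5, 6, 11, 21, 25, 35, 38, 44]
Preorder (root, L, R): [35, 11, 6, 5, 4, 25, 21, 38, 44]
Postorder (L, R, root): [4, 5, 6, 21, 25, 11, 44, 38, 35]


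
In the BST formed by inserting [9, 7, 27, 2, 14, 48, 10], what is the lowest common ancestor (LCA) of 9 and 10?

Tree insertion order: [9, 7, 27, 2, 14, 48, 10]
Tree (level-order array): [9, 7, 27, 2, None, 14, 48, None, None, 10]
In a BST, the LCA of p=9, q=10 is the first node v on the
root-to-leaf path with p <= v <= q (go left if both < v, right if both > v).
Walk from root:
  at 9: 9 <= 9 <= 10, this is the LCA
LCA = 9


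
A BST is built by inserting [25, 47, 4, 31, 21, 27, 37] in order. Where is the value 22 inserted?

Starting tree (level order): [25, 4, 47, None, 21, 31, None, None, None, 27, 37]
Insertion path: 25 -> 4 -> 21
Result: insert 22 as right child of 21
Final tree (level order): [25, 4, 47, None, 21, 31, None, None, 22, 27, 37]


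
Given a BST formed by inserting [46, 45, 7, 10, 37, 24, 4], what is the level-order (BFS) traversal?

Tree insertion order: [46, 45, 7, 10, 37, 24, 4]
Tree (level-order array): [46, 45, None, 7, None, 4, 10, None, None, None, 37, 24]
BFS from the root, enqueuing left then right child of each popped node:
  queue [46] -> pop 46, enqueue [45], visited so far: [46]
  queue [45] -> pop 45, enqueue [7], visited so far: [46, 45]
  queue [7] -> pop 7, enqueue [4, 10], visited so far: [46, 45, 7]
  queue [4, 10] -> pop 4, enqueue [none], visited so far: [46, 45, 7, 4]
  queue [10] -> pop 10, enqueue [37], visited so far: [46, 45, 7, 4, 10]
  queue [37] -> pop 37, enqueue [24], visited so far: [46, 45, 7, 4, 10, 37]
  queue [24] -> pop 24, enqueue [none], visited so far: [46, 45, 7, 4, 10, 37, 24]
Result: [46, 45, 7, 4, 10, 37, 24]


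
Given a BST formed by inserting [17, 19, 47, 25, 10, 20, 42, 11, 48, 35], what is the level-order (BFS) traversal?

Tree insertion order: [17, 19, 47, 25, 10, 20, 42, 11, 48, 35]
Tree (level-order array): [17, 10, 19, None, 11, None, 47, None, None, 25, 48, 20, 42, None, None, None, None, 35]
BFS from the root, enqueuing left then right child of each popped node:
  queue [17] -> pop 17, enqueue [10, 19], visited so far: [17]
  queue [10, 19] -> pop 10, enqueue [11], visited so far: [17, 10]
  queue [19, 11] -> pop 19, enqueue [47], visited so far: [17, 10, 19]
  queue [11, 47] -> pop 11, enqueue [none], visited so far: [17, 10, 19, 11]
  queue [47] -> pop 47, enqueue [25, 48], visited so far: [17, 10, 19, 11, 47]
  queue [25, 48] -> pop 25, enqueue [20, 42], visited so far: [17, 10, 19, 11, 47, 25]
  queue [48, 20, 42] -> pop 48, enqueue [none], visited so far: [17, 10, 19, 11, 47, 25, 48]
  queue [20, 42] -> pop 20, enqueue [none], visited so far: [17, 10, 19, 11, 47, 25, 48, 20]
  queue [42] -> pop 42, enqueue [35], visited so far: [17, 10, 19, 11, 47, 25, 48, 20, 42]
  queue [35] -> pop 35, enqueue [none], visited so far: [17, 10, 19, 11, 47, 25, 48, 20, 42, 35]
Result: [17, 10, 19, 11, 47, 25, 48, 20, 42, 35]


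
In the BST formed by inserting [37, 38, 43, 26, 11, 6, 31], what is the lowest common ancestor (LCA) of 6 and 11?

Tree insertion order: [37, 38, 43, 26, 11, 6, 31]
Tree (level-order array): [37, 26, 38, 11, 31, None, 43, 6]
In a BST, the LCA of p=6, q=11 is the first node v on the
root-to-leaf path with p <= v <= q (go left if both < v, right if both > v).
Walk from root:
  at 37: both 6 and 11 < 37, go left
  at 26: both 6 and 11 < 26, go left
  at 11: 6 <= 11 <= 11, this is the LCA
LCA = 11


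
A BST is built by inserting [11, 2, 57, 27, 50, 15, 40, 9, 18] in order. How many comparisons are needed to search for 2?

Search path for 2: 11 -> 2
Found: True
Comparisons: 2


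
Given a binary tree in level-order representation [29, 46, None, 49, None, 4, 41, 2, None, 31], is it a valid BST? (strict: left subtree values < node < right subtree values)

Level-order array: [29, 46, None, 49, None, 4, 41, 2, None, 31]
Validate using subtree bounds (lo, hi): at each node, require lo < value < hi,
then recurse left with hi=value and right with lo=value.
Preorder trace (stopping at first violation):
  at node 29 with bounds (-inf, +inf): OK
  at node 46 with bounds (-inf, 29): VIOLATION
Node 46 violates its bound: not (-inf < 46 < 29).
Result: Not a valid BST


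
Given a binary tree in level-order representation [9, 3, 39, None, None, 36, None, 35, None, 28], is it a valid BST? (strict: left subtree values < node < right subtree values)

Level-order array: [9, 3, 39, None, None, 36, None, 35, None, 28]
Validate using subtree bounds (lo, hi): at each node, require lo < value < hi,
then recurse left with hi=value and right with lo=value.
Preorder trace (stopping at first violation):
  at node 9 with bounds (-inf, +inf): OK
  at node 3 with bounds (-inf, 9): OK
  at node 39 with bounds (9, +inf): OK
  at node 36 with bounds (9, 39): OK
  at node 35 with bounds (9, 36): OK
  at node 28 with bounds (9, 35): OK
No violation found at any node.
Result: Valid BST


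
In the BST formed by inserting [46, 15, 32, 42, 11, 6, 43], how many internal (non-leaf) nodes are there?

Tree built from: [46, 15, 32, 42, 11, 6, 43]
Tree (level-order array): [46, 15, None, 11, 32, 6, None, None, 42, None, None, None, 43]
Rule: An internal node has at least one child.
Per-node child counts:
  node 46: 1 child(ren)
  node 15: 2 child(ren)
  node 11: 1 child(ren)
  node 6: 0 child(ren)
  node 32: 1 child(ren)
  node 42: 1 child(ren)
  node 43: 0 child(ren)
Matching nodes: [46, 15, 11, 32, 42]
Count of internal (non-leaf) nodes: 5


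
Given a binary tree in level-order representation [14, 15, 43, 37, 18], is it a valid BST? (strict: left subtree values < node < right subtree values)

Level-order array: [14, 15, 43, 37, 18]
Validate using subtree bounds (lo, hi): at each node, require lo < value < hi,
then recurse left with hi=value and right with lo=value.
Preorder trace (stopping at first violation):
  at node 14 with bounds (-inf, +inf): OK
  at node 15 with bounds (-inf, 14): VIOLATION
Node 15 violates its bound: not (-inf < 15 < 14).
Result: Not a valid BST


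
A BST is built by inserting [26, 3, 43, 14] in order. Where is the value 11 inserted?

Starting tree (level order): [26, 3, 43, None, 14]
Insertion path: 26 -> 3 -> 14
Result: insert 11 as left child of 14
Final tree (level order): [26, 3, 43, None, 14, None, None, 11]


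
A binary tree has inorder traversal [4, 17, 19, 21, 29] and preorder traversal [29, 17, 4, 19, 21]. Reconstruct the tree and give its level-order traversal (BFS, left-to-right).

Inorder:  [4, 17, 19, 21, 29]
Preorder: [29, 17, 4, 19, 21]
Algorithm: preorder visits root first, so consume preorder in order;
for each root, split the current inorder slice at that value into
left-subtree inorder and right-subtree inorder, then recurse.
Recursive splits:
  root=29; inorder splits into left=[4, 17, 19, 21], right=[]
  root=17; inorder splits into left=[4], right=[19, 21]
  root=4; inorder splits into left=[], right=[]
  root=19; inorder splits into left=[], right=[21]
  root=21; inorder splits into left=[], right=[]
Reconstructed level-order: [29, 17, 4, 19, 21]


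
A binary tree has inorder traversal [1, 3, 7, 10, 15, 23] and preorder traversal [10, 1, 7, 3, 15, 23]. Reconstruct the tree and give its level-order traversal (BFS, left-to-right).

Inorder:  [1, 3, 7, 10, 15, 23]
Preorder: [10, 1, 7, 3, 15, 23]
Algorithm: preorder visits root first, so consume preorder in order;
for each root, split the current inorder slice at that value into
left-subtree inorder and right-subtree inorder, then recurse.
Recursive splits:
  root=10; inorder splits into left=[1, 3, 7], right=[15, 23]
  root=1; inorder splits into left=[], right=[3, 7]
  root=7; inorder splits into left=[3], right=[]
  root=3; inorder splits into left=[], right=[]
  root=15; inorder splits into left=[], right=[23]
  root=23; inorder splits into left=[], right=[]
Reconstructed level-order: [10, 1, 15, 7, 23, 3]


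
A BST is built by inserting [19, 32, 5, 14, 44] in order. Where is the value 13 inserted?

Starting tree (level order): [19, 5, 32, None, 14, None, 44]
Insertion path: 19 -> 5 -> 14
Result: insert 13 as left child of 14
Final tree (level order): [19, 5, 32, None, 14, None, 44, 13]


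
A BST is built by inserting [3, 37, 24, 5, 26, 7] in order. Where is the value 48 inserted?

Starting tree (level order): [3, None, 37, 24, None, 5, 26, None, 7]
Insertion path: 3 -> 37
Result: insert 48 as right child of 37
Final tree (level order): [3, None, 37, 24, 48, 5, 26, None, None, None, 7]


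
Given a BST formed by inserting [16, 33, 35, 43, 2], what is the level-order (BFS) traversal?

Tree insertion order: [16, 33, 35, 43, 2]
Tree (level-order array): [16, 2, 33, None, None, None, 35, None, 43]
BFS from the root, enqueuing left then right child of each popped node:
  queue [16] -> pop 16, enqueue [2, 33], visited so far: [16]
  queue [2, 33] -> pop 2, enqueue [none], visited so far: [16, 2]
  queue [33] -> pop 33, enqueue [35], visited so far: [16, 2, 33]
  queue [35] -> pop 35, enqueue [43], visited so far: [16, 2, 33, 35]
  queue [43] -> pop 43, enqueue [none], visited so far: [16, 2, 33, 35, 43]
Result: [16, 2, 33, 35, 43]


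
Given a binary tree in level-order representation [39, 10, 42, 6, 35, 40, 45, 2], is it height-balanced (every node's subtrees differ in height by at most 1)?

Tree (level-order array): [39, 10, 42, 6, 35, 40, 45, 2]
Definition: a tree is height-balanced if, at every node, |h(left) - h(right)| <= 1 (empty subtree has height -1).
Bottom-up per-node check:
  node 2: h_left=-1, h_right=-1, diff=0 [OK], height=0
  node 6: h_left=0, h_right=-1, diff=1 [OK], height=1
  node 35: h_left=-1, h_right=-1, diff=0 [OK], height=0
  node 10: h_left=1, h_right=0, diff=1 [OK], height=2
  node 40: h_left=-1, h_right=-1, diff=0 [OK], height=0
  node 45: h_left=-1, h_right=-1, diff=0 [OK], height=0
  node 42: h_left=0, h_right=0, diff=0 [OK], height=1
  node 39: h_left=2, h_right=1, diff=1 [OK], height=3
All nodes satisfy the balance condition.
Result: Balanced


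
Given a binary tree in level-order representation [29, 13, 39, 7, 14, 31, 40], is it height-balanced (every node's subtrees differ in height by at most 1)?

Tree (level-order array): [29, 13, 39, 7, 14, 31, 40]
Definition: a tree is height-balanced if, at every node, |h(left) - h(right)| <= 1 (empty subtree has height -1).
Bottom-up per-node check:
  node 7: h_left=-1, h_right=-1, diff=0 [OK], height=0
  node 14: h_left=-1, h_right=-1, diff=0 [OK], height=0
  node 13: h_left=0, h_right=0, diff=0 [OK], height=1
  node 31: h_left=-1, h_right=-1, diff=0 [OK], height=0
  node 40: h_left=-1, h_right=-1, diff=0 [OK], height=0
  node 39: h_left=0, h_right=0, diff=0 [OK], height=1
  node 29: h_left=1, h_right=1, diff=0 [OK], height=2
All nodes satisfy the balance condition.
Result: Balanced


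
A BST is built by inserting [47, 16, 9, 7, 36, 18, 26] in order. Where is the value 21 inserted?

Starting tree (level order): [47, 16, None, 9, 36, 7, None, 18, None, None, None, None, 26]
Insertion path: 47 -> 16 -> 36 -> 18 -> 26
Result: insert 21 as left child of 26
Final tree (level order): [47, 16, None, 9, 36, 7, None, 18, None, None, None, None, 26, 21]


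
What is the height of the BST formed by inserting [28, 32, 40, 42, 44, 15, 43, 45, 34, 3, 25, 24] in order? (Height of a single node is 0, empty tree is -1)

Insertion order: [28, 32, 40, 42, 44, 15, 43, 45, 34, 3, 25, 24]
Tree (level-order array): [28, 15, 32, 3, 25, None, 40, None, None, 24, None, 34, 42, None, None, None, None, None, 44, 43, 45]
Compute height bottom-up (empty subtree = -1):
  height(3) = 1 + max(-1, -1) = 0
  height(24) = 1 + max(-1, -1) = 0
  height(25) = 1 + max(0, -1) = 1
  height(15) = 1 + max(0, 1) = 2
  height(34) = 1 + max(-1, -1) = 0
  height(43) = 1 + max(-1, -1) = 0
  height(45) = 1 + max(-1, -1) = 0
  height(44) = 1 + max(0, 0) = 1
  height(42) = 1 + max(-1, 1) = 2
  height(40) = 1 + max(0, 2) = 3
  height(32) = 1 + max(-1, 3) = 4
  height(28) = 1 + max(2, 4) = 5
Height = 5


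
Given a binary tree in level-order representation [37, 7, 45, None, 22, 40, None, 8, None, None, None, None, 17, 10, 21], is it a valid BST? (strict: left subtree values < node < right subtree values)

Level-order array: [37, 7, 45, None, 22, 40, None, 8, None, None, None, None, 17, 10, 21]
Validate using subtree bounds (lo, hi): at each node, require lo < value < hi,
then recurse left with hi=value and right with lo=value.
Preorder trace (stopping at first violation):
  at node 37 with bounds (-inf, +inf): OK
  at node 7 with bounds (-inf, 37): OK
  at node 22 with bounds (7, 37): OK
  at node 8 with bounds (7, 22): OK
  at node 17 with bounds (8, 22): OK
  at node 10 with bounds (8, 17): OK
  at node 21 with bounds (17, 22): OK
  at node 45 with bounds (37, +inf): OK
  at node 40 with bounds (37, 45): OK
No violation found at any node.
Result: Valid BST


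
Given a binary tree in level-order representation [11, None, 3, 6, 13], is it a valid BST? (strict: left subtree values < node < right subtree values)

Level-order array: [11, None, 3, 6, 13]
Validate using subtree bounds (lo, hi): at each node, require lo < value < hi,
then recurse left with hi=value and right with lo=value.
Preorder trace (stopping at first violation):
  at node 11 with bounds (-inf, +inf): OK
  at node 3 with bounds (11, +inf): VIOLATION
Node 3 violates its bound: not (11 < 3 < +inf).
Result: Not a valid BST


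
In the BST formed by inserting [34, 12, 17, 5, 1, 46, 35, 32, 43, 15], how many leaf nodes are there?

Tree built from: [34, 12, 17, 5, 1, 46, 35, 32, 43, 15]
Tree (level-order array): [34, 12, 46, 5, 17, 35, None, 1, None, 15, 32, None, 43]
Rule: A leaf has 0 children.
Per-node child counts:
  node 34: 2 child(ren)
  node 12: 2 child(ren)
  node 5: 1 child(ren)
  node 1: 0 child(ren)
  node 17: 2 child(ren)
  node 15: 0 child(ren)
  node 32: 0 child(ren)
  node 46: 1 child(ren)
  node 35: 1 child(ren)
  node 43: 0 child(ren)
Matching nodes: [1, 15, 32, 43]
Count of leaf nodes: 4


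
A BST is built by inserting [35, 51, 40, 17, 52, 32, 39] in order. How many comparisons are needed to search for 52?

Search path for 52: 35 -> 51 -> 52
Found: True
Comparisons: 3


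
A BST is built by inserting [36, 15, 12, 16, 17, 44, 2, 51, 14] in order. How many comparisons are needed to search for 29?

Search path for 29: 36 -> 15 -> 16 -> 17
Found: False
Comparisons: 4


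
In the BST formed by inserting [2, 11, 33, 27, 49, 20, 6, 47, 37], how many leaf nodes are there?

Tree built from: [2, 11, 33, 27, 49, 20, 6, 47, 37]
Tree (level-order array): [2, None, 11, 6, 33, None, None, 27, 49, 20, None, 47, None, None, None, 37]
Rule: A leaf has 0 children.
Per-node child counts:
  node 2: 1 child(ren)
  node 11: 2 child(ren)
  node 6: 0 child(ren)
  node 33: 2 child(ren)
  node 27: 1 child(ren)
  node 20: 0 child(ren)
  node 49: 1 child(ren)
  node 47: 1 child(ren)
  node 37: 0 child(ren)
Matching nodes: [6, 20, 37]
Count of leaf nodes: 3


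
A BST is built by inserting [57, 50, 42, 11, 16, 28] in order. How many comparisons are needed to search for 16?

Search path for 16: 57 -> 50 -> 42 -> 11 -> 16
Found: True
Comparisons: 5


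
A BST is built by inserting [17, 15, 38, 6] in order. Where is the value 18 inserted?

Starting tree (level order): [17, 15, 38, 6]
Insertion path: 17 -> 38
Result: insert 18 as left child of 38
Final tree (level order): [17, 15, 38, 6, None, 18]


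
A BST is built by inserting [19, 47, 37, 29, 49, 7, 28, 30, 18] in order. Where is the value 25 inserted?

Starting tree (level order): [19, 7, 47, None, 18, 37, 49, None, None, 29, None, None, None, 28, 30]
Insertion path: 19 -> 47 -> 37 -> 29 -> 28
Result: insert 25 as left child of 28
Final tree (level order): [19, 7, 47, None, 18, 37, 49, None, None, 29, None, None, None, 28, 30, 25]


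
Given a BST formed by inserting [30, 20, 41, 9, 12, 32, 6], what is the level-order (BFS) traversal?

Tree insertion order: [30, 20, 41, 9, 12, 32, 6]
Tree (level-order array): [30, 20, 41, 9, None, 32, None, 6, 12]
BFS from the root, enqueuing left then right child of each popped node:
  queue [30] -> pop 30, enqueue [20, 41], visited so far: [30]
  queue [20, 41] -> pop 20, enqueue [9], visited so far: [30, 20]
  queue [41, 9] -> pop 41, enqueue [32], visited so far: [30, 20, 41]
  queue [9, 32] -> pop 9, enqueue [6, 12], visited so far: [30, 20, 41, 9]
  queue [32, 6, 12] -> pop 32, enqueue [none], visited so far: [30, 20, 41, 9, 32]
  queue [6, 12] -> pop 6, enqueue [none], visited so far: [30, 20, 41, 9, 32, 6]
  queue [12] -> pop 12, enqueue [none], visited so far: [30, 20, 41, 9, 32, 6, 12]
Result: [30, 20, 41, 9, 32, 6, 12]


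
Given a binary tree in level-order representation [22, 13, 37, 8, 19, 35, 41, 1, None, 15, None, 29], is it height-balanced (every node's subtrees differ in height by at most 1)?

Tree (level-order array): [22, 13, 37, 8, 19, 35, 41, 1, None, 15, None, 29]
Definition: a tree is height-balanced if, at every node, |h(left) - h(right)| <= 1 (empty subtree has height -1).
Bottom-up per-node check:
  node 1: h_left=-1, h_right=-1, diff=0 [OK], height=0
  node 8: h_left=0, h_right=-1, diff=1 [OK], height=1
  node 15: h_left=-1, h_right=-1, diff=0 [OK], height=0
  node 19: h_left=0, h_right=-1, diff=1 [OK], height=1
  node 13: h_left=1, h_right=1, diff=0 [OK], height=2
  node 29: h_left=-1, h_right=-1, diff=0 [OK], height=0
  node 35: h_left=0, h_right=-1, diff=1 [OK], height=1
  node 41: h_left=-1, h_right=-1, diff=0 [OK], height=0
  node 37: h_left=1, h_right=0, diff=1 [OK], height=2
  node 22: h_left=2, h_right=2, diff=0 [OK], height=3
All nodes satisfy the balance condition.
Result: Balanced


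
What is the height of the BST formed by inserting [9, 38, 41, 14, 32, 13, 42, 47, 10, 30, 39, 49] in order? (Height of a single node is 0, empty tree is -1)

Insertion order: [9, 38, 41, 14, 32, 13, 42, 47, 10, 30, 39, 49]
Tree (level-order array): [9, None, 38, 14, 41, 13, 32, 39, 42, 10, None, 30, None, None, None, None, 47, None, None, None, None, None, 49]
Compute height bottom-up (empty subtree = -1):
  height(10) = 1 + max(-1, -1) = 0
  height(13) = 1 + max(0, -1) = 1
  height(30) = 1 + max(-1, -1) = 0
  height(32) = 1 + max(0, -1) = 1
  height(14) = 1 + max(1, 1) = 2
  height(39) = 1 + max(-1, -1) = 0
  height(49) = 1 + max(-1, -1) = 0
  height(47) = 1 + max(-1, 0) = 1
  height(42) = 1 + max(-1, 1) = 2
  height(41) = 1 + max(0, 2) = 3
  height(38) = 1 + max(2, 3) = 4
  height(9) = 1 + max(-1, 4) = 5
Height = 5


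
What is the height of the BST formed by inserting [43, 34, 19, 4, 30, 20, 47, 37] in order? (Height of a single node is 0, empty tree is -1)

Insertion order: [43, 34, 19, 4, 30, 20, 47, 37]
Tree (level-order array): [43, 34, 47, 19, 37, None, None, 4, 30, None, None, None, None, 20]
Compute height bottom-up (empty subtree = -1):
  height(4) = 1 + max(-1, -1) = 0
  height(20) = 1 + max(-1, -1) = 0
  height(30) = 1 + max(0, -1) = 1
  height(19) = 1 + max(0, 1) = 2
  height(37) = 1 + max(-1, -1) = 0
  height(34) = 1 + max(2, 0) = 3
  height(47) = 1 + max(-1, -1) = 0
  height(43) = 1 + max(3, 0) = 4
Height = 4


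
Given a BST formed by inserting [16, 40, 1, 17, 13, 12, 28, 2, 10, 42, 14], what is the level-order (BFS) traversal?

Tree insertion order: [16, 40, 1, 17, 13, 12, 28, 2, 10, 42, 14]
Tree (level-order array): [16, 1, 40, None, 13, 17, 42, 12, 14, None, 28, None, None, 2, None, None, None, None, None, None, 10]
BFS from the root, enqueuing left then right child of each popped node:
  queue [16] -> pop 16, enqueue [1, 40], visited so far: [16]
  queue [1, 40] -> pop 1, enqueue [13], visited so far: [16, 1]
  queue [40, 13] -> pop 40, enqueue [17, 42], visited so far: [16, 1, 40]
  queue [13, 17, 42] -> pop 13, enqueue [12, 14], visited so far: [16, 1, 40, 13]
  queue [17, 42, 12, 14] -> pop 17, enqueue [28], visited so far: [16, 1, 40, 13, 17]
  queue [42, 12, 14, 28] -> pop 42, enqueue [none], visited so far: [16, 1, 40, 13, 17, 42]
  queue [12, 14, 28] -> pop 12, enqueue [2], visited so far: [16, 1, 40, 13, 17, 42, 12]
  queue [14, 28, 2] -> pop 14, enqueue [none], visited so far: [16, 1, 40, 13, 17, 42, 12, 14]
  queue [28, 2] -> pop 28, enqueue [none], visited so far: [16, 1, 40, 13, 17, 42, 12, 14, 28]
  queue [2] -> pop 2, enqueue [10], visited so far: [16, 1, 40, 13, 17, 42, 12, 14, 28, 2]
  queue [10] -> pop 10, enqueue [none], visited so far: [16, 1, 40, 13, 17, 42, 12, 14, 28, 2, 10]
Result: [16, 1, 40, 13, 17, 42, 12, 14, 28, 2, 10]


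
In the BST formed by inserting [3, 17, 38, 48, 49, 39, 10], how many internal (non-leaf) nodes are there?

Tree built from: [3, 17, 38, 48, 49, 39, 10]
Tree (level-order array): [3, None, 17, 10, 38, None, None, None, 48, 39, 49]
Rule: An internal node has at least one child.
Per-node child counts:
  node 3: 1 child(ren)
  node 17: 2 child(ren)
  node 10: 0 child(ren)
  node 38: 1 child(ren)
  node 48: 2 child(ren)
  node 39: 0 child(ren)
  node 49: 0 child(ren)
Matching nodes: [3, 17, 38, 48]
Count of internal (non-leaf) nodes: 4


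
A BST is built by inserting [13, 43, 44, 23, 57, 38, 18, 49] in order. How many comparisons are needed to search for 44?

Search path for 44: 13 -> 43 -> 44
Found: True
Comparisons: 3


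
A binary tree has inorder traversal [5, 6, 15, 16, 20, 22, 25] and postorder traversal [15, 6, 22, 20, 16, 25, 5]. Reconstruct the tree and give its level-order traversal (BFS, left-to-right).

Inorder:   [5, 6, 15, 16, 20, 22, 25]
Postorder: [15, 6, 22, 20, 16, 25, 5]
Algorithm: postorder visits root last, so walk postorder right-to-left;
each value is the root of the current inorder slice — split it at that
value, recurse on the right subtree first, then the left.
Recursive splits:
  root=5; inorder splits into left=[], right=[6, 15, 16, 20, 22, 25]
  root=25; inorder splits into left=[6, 15, 16, 20, 22], right=[]
  root=16; inorder splits into left=[6, 15], right=[20, 22]
  root=20; inorder splits into left=[], right=[22]
  root=22; inorder splits into left=[], right=[]
  root=6; inorder splits into left=[], right=[15]
  root=15; inorder splits into left=[], right=[]
Reconstructed level-order: [5, 25, 16, 6, 20, 15, 22]


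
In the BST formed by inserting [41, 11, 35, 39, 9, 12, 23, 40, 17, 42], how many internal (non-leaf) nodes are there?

Tree built from: [41, 11, 35, 39, 9, 12, 23, 40, 17, 42]
Tree (level-order array): [41, 11, 42, 9, 35, None, None, None, None, 12, 39, None, 23, None, 40, 17]
Rule: An internal node has at least one child.
Per-node child counts:
  node 41: 2 child(ren)
  node 11: 2 child(ren)
  node 9: 0 child(ren)
  node 35: 2 child(ren)
  node 12: 1 child(ren)
  node 23: 1 child(ren)
  node 17: 0 child(ren)
  node 39: 1 child(ren)
  node 40: 0 child(ren)
  node 42: 0 child(ren)
Matching nodes: [41, 11, 35, 12, 23, 39]
Count of internal (non-leaf) nodes: 6


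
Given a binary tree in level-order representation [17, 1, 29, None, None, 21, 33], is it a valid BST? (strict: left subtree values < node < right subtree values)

Level-order array: [17, 1, 29, None, None, 21, 33]
Validate using subtree bounds (lo, hi): at each node, require lo < value < hi,
then recurse left with hi=value and right with lo=value.
Preorder trace (stopping at first violation):
  at node 17 with bounds (-inf, +inf): OK
  at node 1 with bounds (-inf, 17): OK
  at node 29 with bounds (17, +inf): OK
  at node 21 with bounds (17, 29): OK
  at node 33 with bounds (29, +inf): OK
No violation found at any node.
Result: Valid BST


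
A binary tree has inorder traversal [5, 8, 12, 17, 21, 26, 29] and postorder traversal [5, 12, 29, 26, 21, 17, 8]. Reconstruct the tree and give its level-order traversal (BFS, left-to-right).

Inorder:   [5, 8, 12, 17, 21, 26, 29]
Postorder: [5, 12, 29, 26, 21, 17, 8]
Algorithm: postorder visits root last, so walk postorder right-to-left;
each value is the root of the current inorder slice — split it at that
value, recurse on the right subtree first, then the left.
Recursive splits:
  root=8; inorder splits into left=[5], right=[12, 17, 21, 26, 29]
  root=17; inorder splits into left=[12], right=[21, 26, 29]
  root=21; inorder splits into left=[], right=[26, 29]
  root=26; inorder splits into left=[], right=[29]
  root=29; inorder splits into left=[], right=[]
  root=12; inorder splits into left=[], right=[]
  root=5; inorder splits into left=[], right=[]
Reconstructed level-order: [8, 5, 17, 12, 21, 26, 29]


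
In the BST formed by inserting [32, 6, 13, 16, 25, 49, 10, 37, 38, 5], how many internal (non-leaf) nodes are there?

Tree built from: [32, 6, 13, 16, 25, 49, 10, 37, 38, 5]
Tree (level-order array): [32, 6, 49, 5, 13, 37, None, None, None, 10, 16, None, 38, None, None, None, 25]
Rule: An internal node has at least one child.
Per-node child counts:
  node 32: 2 child(ren)
  node 6: 2 child(ren)
  node 5: 0 child(ren)
  node 13: 2 child(ren)
  node 10: 0 child(ren)
  node 16: 1 child(ren)
  node 25: 0 child(ren)
  node 49: 1 child(ren)
  node 37: 1 child(ren)
  node 38: 0 child(ren)
Matching nodes: [32, 6, 13, 16, 49, 37]
Count of internal (non-leaf) nodes: 6


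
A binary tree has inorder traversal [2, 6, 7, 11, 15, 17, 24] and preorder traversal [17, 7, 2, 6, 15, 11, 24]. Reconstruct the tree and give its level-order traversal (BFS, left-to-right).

Inorder:  [2, 6, 7, 11, 15, 17, 24]
Preorder: [17, 7, 2, 6, 15, 11, 24]
Algorithm: preorder visits root first, so consume preorder in order;
for each root, split the current inorder slice at that value into
left-subtree inorder and right-subtree inorder, then recurse.
Recursive splits:
  root=17; inorder splits into left=[2, 6, 7, 11, 15], right=[24]
  root=7; inorder splits into left=[2, 6], right=[11, 15]
  root=2; inorder splits into left=[], right=[6]
  root=6; inorder splits into left=[], right=[]
  root=15; inorder splits into left=[11], right=[]
  root=11; inorder splits into left=[], right=[]
  root=24; inorder splits into left=[], right=[]
Reconstructed level-order: [17, 7, 24, 2, 15, 6, 11]


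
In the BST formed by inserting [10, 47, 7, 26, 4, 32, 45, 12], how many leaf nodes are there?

Tree built from: [10, 47, 7, 26, 4, 32, 45, 12]
Tree (level-order array): [10, 7, 47, 4, None, 26, None, None, None, 12, 32, None, None, None, 45]
Rule: A leaf has 0 children.
Per-node child counts:
  node 10: 2 child(ren)
  node 7: 1 child(ren)
  node 4: 0 child(ren)
  node 47: 1 child(ren)
  node 26: 2 child(ren)
  node 12: 0 child(ren)
  node 32: 1 child(ren)
  node 45: 0 child(ren)
Matching nodes: [4, 12, 45]
Count of leaf nodes: 3


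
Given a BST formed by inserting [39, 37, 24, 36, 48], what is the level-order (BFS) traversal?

Tree insertion order: [39, 37, 24, 36, 48]
Tree (level-order array): [39, 37, 48, 24, None, None, None, None, 36]
BFS from the root, enqueuing left then right child of each popped node:
  queue [39] -> pop 39, enqueue [37, 48], visited so far: [39]
  queue [37, 48] -> pop 37, enqueue [24], visited so far: [39, 37]
  queue [48, 24] -> pop 48, enqueue [none], visited so far: [39, 37, 48]
  queue [24] -> pop 24, enqueue [36], visited so far: [39, 37, 48, 24]
  queue [36] -> pop 36, enqueue [none], visited so far: [39, 37, 48, 24, 36]
Result: [39, 37, 48, 24, 36]


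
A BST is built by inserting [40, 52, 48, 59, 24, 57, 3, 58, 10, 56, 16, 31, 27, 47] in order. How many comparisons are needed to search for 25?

Search path for 25: 40 -> 24 -> 31 -> 27
Found: False
Comparisons: 4


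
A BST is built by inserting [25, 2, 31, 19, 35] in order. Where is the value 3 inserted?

Starting tree (level order): [25, 2, 31, None, 19, None, 35]
Insertion path: 25 -> 2 -> 19
Result: insert 3 as left child of 19
Final tree (level order): [25, 2, 31, None, 19, None, 35, 3]


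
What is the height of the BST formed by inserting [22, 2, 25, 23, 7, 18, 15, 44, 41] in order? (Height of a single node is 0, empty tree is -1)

Insertion order: [22, 2, 25, 23, 7, 18, 15, 44, 41]
Tree (level-order array): [22, 2, 25, None, 7, 23, 44, None, 18, None, None, 41, None, 15]
Compute height bottom-up (empty subtree = -1):
  height(15) = 1 + max(-1, -1) = 0
  height(18) = 1 + max(0, -1) = 1
  height(7) = 1 + max(-1, 1) = 2
  height(2) = 1 + max(-1, 2) = 3
  height(23) = 1 + max(-1, -1) = 0
  height(41) = 1 + max(-1, -1) = 0
  height(44) = 1 + max(0, -1) = 1
  height(25) = 1 + max(0, 1) = 2
  height(22) = 1 + max(3, 2) = 4
Height = 4


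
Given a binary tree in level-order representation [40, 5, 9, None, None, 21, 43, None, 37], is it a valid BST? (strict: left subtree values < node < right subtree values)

Level-order array: [40, 5, 9, None, None, 21, 43, None, 37]
Validate using subtree bounds (lo, hi): at each node, require lo < value < hi,
then recurse left with hi=value and right with lo=value.
Preorder trace (stopping at first violation):
  at node 40 with bounds (-inf, +inf): OK
  at node 5 with bounds (-inf, 40): OK
  at node 9 with bounds (40, +inf): VIOLATION
Node 9 violates its bound: not (40 < 9 < +inf).
Result: Not a valid BST


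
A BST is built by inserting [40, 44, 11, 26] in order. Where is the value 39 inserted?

Starting tree (level order): [40, 11, 44, None, 26]
Insertion path: 40 -> 11 -> 26
Result: insert 39 as right child of 26
Final tree (level order): [40, 11, 44, None, 26, None, None, None, 39]


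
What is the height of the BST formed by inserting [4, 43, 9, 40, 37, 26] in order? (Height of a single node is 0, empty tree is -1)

Insertion order: [4, 43, 9, 40, 37, 26]
Tree (level-order array): [4, None, 43, 9, None, None, 40, 37, None, 26]
Compute height bottom-up (empty subtree = -1):
  height(26) = 1 + max(-1, -1) = 0
  height(37) = 1 + max(0, -1) = 1
  height(40) = 1 + max(1, -1) = 2
  height(9) = 1 + max(-1, 2) = 3
  height(43) = 1 + max(3, -1) = 4
  height(4) = 1 + max(-1, 4) = 5
Height = 5


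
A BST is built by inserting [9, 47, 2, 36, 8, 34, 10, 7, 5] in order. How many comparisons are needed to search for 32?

Search path for 32: 9 -> 47 -> 36 -> 34 -> 10
Found: False
Comparisons: 5


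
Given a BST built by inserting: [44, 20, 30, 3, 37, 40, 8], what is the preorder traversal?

Tree insertion order: [44, 20, 30, 3, 37, 40, 8]
Tree (level-order array): [44, 20, None, 3, 30, None, 8, None, 37, None, None, None, 40]
Preorder traversal: [44, 20, 3, 8, 30, 37, 40]


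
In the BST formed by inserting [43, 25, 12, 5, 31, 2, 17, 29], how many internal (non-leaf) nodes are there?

Tree built from: [43, 25, 12, 5, 31, 2, 17, 29]
Tree (level-order array): [43, 25, None, 12, 31, 5, 17, 29, None, 2]
Rule: An internal node has at least one child.
Per-node child counts:
  node 43: 1 child(ren)
  node 25: 2 child(ren)
  node 12: 2 child(ren)
  node 5: 1 child(ren)
  node 2: 0 child(ren)
  node 17: 0 child(ren)
  node 31: 1 child(ren)
  node 29: 0 child(ren)
Matching nodes: [43, 25, 12, 5, 31]
Count of internal (non-leaf) nodes: 5


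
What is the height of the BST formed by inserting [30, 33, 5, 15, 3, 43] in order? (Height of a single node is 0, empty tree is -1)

Insertion order: [30, 33, 5, 15, 3, 43]
Tree (level-order array): [30, 5, 33, 3, 15, None, 43]
Compute height bottom-up (empty subtree = -1):
  height(3) = 1 + max(-1, -1) = 0
  height(15) = 1 + max(-1, -1) = 0
  height(5) = 1 + max(0, 0) = 1
  height(43) = 1 + max(-1, -1) = 0
  height(33) = 1 + max(-1, 0) = 1
  height(30) = 1 + max(1, 1) = 2
Height = 2


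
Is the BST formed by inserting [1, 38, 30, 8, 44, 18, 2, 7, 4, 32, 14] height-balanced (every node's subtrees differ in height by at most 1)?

Tree (level-order array): [1, None, 38, 30, 44, 8, 32, None, None, 2, 18, None, None, None, 7, 14, None, 4]
Definition: a tree is height-balanced if, at every node, |h(left) - h(right)| <= 1 (empty subtree has height -1).
Bottom-up per-node check:
  node 4: h_left=-1, h_right=-1, diff=0 [OK], height=0
  node 7: h_left=0, h_right=-1, diff=1 [OK], height=1
  node 2: h_left=-1, h_right=1, diff=2 [FAIL (|-1-1|=2 > 1)], height=2
  node 14: h_left=-1, h_right=-1, diff=0 [OK], height=0
  node 18: h_left=0, h_right=-1, diff=1 [OK], height=1
  node 8: h_left=2, h_right=1, diff=1 [OK], height=3
  node 32: h_left=-1, h_right=-1, diff=0 [OK], height=0
  node 30: h_left=3, h_right=0, diff=3 [FAIL (|3-0|=3 > 1)], height=4
  node 44: h_left=-1, h_right=-1, diff=0 [OK], height=0
  node 38: h_left=4, h_right=0, diff=4 [FAIL (|4-0|=4 > 1)], height=5
  node 1: h_left=-1, h_right=5, diff=6 [FAIL (|-1-5|=6 > 1)], height=6
Node 2 violates the condition: |-1 - 1| = 2 > 1.
Result: Not balanced


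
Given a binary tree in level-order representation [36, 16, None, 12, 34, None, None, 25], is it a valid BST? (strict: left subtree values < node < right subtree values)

Level-order array: [36, 16, None, 12, 34, None, None, 25]
Validate using subtree bounds (lo, hi): at each node, require lo < value < hi,
then recurse left with hi=value and right with lo=value.
Preorder trace (stopping at first violation):
  at node 36 with bounds (-inf, +inf): OK
  at node 16 with bounds (-inf, 36): OK
  at node 12 with bounds (-inf, 16): OK
  at node 34 with bounds (16, 36): OK
  at node 25 with bounds (16, 34): OK
No violation found at any node.
Result: Valid BST


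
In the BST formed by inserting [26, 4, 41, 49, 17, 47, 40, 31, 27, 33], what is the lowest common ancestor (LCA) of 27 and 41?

Tree insertion order: [26, 4, 41, 49, 17, 47, 40, 31, 27, 33]
Tree (level-order array): [26, 4, 41, None, 17, 40, 49, None, None, 31, None, 47, None, 27, 33]
In a BST, the LCA of p=27, q=41 is the first node v on the
root-to-leaf path with p <= v <= q (go left if both < v, right if both > v).
Walk from root:
  at 26: both 27 and 41 > 26, go right
  at 41: 27 <= 41 <= 41, this is the LCA
LCA = 41


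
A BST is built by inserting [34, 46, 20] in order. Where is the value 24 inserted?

Starting tree (level order): [34, 20, 46]
Insertion path: 34 -> 20
Result: insert 24 as right child of 20
Final tree (level order): [34, 20, 46, None, 24]


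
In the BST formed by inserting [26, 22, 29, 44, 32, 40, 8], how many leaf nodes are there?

Tree built from: [26, 22, 29, 44, 32, 40, 8]
Tree (level-order array): [26, 22, 29, 8, None, None, 44, None, None, 32, None, None, 40]
Rule: A leaf has 0 children.
Per-node child counts:
  node 26: 2 child(ren)
  node 22: 1 child(ren)
  node 8: 0 child(ren)
  node 29: 1 child(ren)
  node 44: 1 child(ren)
  node 32: 1 child(ren)
  node 40: 0 child(ren)
Matching nodes: [8, 40]
Count of leaf nodes: 2


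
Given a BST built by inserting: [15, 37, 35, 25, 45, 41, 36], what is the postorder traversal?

Tree insertion order: [15, 37, 35, 25, 45, 41, 36]
Tree (level-order array): [15, None, 37, 35, 45, 25, 36, 41]
Postorder traversal: [25, 36, 35, 41, 45, 37, 15]


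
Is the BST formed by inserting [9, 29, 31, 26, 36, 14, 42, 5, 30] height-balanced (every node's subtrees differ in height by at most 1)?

Tree (level-order array): [9, 5, 29, None, None, 26, 31, 14, None, 30, 36, None, None, None, None, None, 42]
Definition: a tree is height-balanced if, at every node, |h(left) - h(right)| <= 1 (empty subtree has height -1).
Bottom-up per-node check:
  node 5: h_left=-1, h_right=-1, diff=0 [OK], height=0
  node 14: h_left=-1, h_right=-1, diff=0 [OK], height=0
  node 26: h_left=0, h_right=-1, diff=1 [OK], height=1
  node 30: h_left=-1, h_right=-1, diff=0 [OK], height=0
  node 42: h_left=-1, h_right=-1, diff=0 [OK], height=0
  node 36: h_left=-1, h_right=0, diff=1 [OK], height=1
  node 31: h_left=0, h_right=1, diff=1 [OK], height=2
  node 29: h_left=1, h_right=2, diff=1 [OK], height=3
  node 9: h_left=0, h_right=3, diff=3 [FAIL (|0-3|=3 > 1)], height=4
Node 9 violates the condition: |0 - 3| = 3 > 1.
Result: Not balanced


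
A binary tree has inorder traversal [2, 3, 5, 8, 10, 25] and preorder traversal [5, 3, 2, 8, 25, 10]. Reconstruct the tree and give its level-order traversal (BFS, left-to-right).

Inorder:  [2, 3, 5, 8, 10, 25]
Preorder: [5, 3, 2, 8, 25, 10]
Algorithm: preorder visits root first, so consume preorder in order;
for each root, split the current inorder slice at that value into
left-subtree inorder and right-subtree inorder, then recurse.
Recursive splits:
  root=5; inorder splits into left=[2, 3], right=[8, 10, 25]
  root=3; inorder splits into left=[2], right=[]
  root=2; inorder splits into left=[], right=[]
  root=8; inorder splits into left=[], right=[10, 25]
  root=25; inorder splits into left=[10], right=[]
  root=10; inorder splits into left=[], right=[]
Reconstructed level-order: [5, 3, 8, 2, 25, 10]


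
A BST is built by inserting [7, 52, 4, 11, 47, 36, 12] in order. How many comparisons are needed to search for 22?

Search path for 22: 7 -> 52 -> 11 -> 47 -> 36 -> 12
Found: False
Comparisons: 6


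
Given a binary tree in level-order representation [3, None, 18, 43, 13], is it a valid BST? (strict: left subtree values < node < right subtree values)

Level-order array: [3, None, 18, 43, 13]
Validate using subtree bounds (lo, hi): at each node, require lo < value < hi,
then recurse left with hi=value and right with lo=value.
Preorder trace (stopping at first violation):
  at node 3 with bounds (-inf, +inf): OK
  at node 18 with bounds (3, +inf): OK
  at node 43 with bounds (3, 18): VIOLATION
Node 43 violates its bound: not (3 < 43 < 18).
Result: Not a valid BST


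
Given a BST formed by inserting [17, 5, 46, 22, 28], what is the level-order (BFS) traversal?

Tree insertion order: [17, 5, 46, 22, 28]
Tree (level-order array): [17, 5, 46, None, None, 22, None, None, 28]
BFS from the root, enqueuing left then right child of each popped node:
  queue [17] -> pop 17, enqueue [5, 46], visited so far: [17]
  queue [5, 46] -> pop 5, enqueue [none], visited so far: [17, 5]
  queue [46] -> pop 46, enqueue [22], visited so far: [17, 5, 46]
  queue [22] -> pop 22, enqueue [28], visited so far: [17, 5, 46, 22]
  queue [28] -> pop 28, enqueue [none], visited so far: [17, 5, 46, 22, 28]
Result: [17, 5, 46, 22, 28]


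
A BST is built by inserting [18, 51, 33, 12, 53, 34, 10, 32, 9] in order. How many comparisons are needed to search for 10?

Search path for 10: 18 -> 12 -> 10
Found: True
Comparisons: 3


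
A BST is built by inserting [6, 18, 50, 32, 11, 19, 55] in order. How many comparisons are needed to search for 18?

Search path for 18: 6 -> 18
Found: True
Comparisons: 2


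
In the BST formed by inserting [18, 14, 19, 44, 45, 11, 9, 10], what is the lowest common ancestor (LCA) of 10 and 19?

Tree insertion order: [18, 14, 19, 44, 45, 11, 9, 10]
Tree (level-order array): [18, 14, 19, 11, None, None, 44, 9, None, None, 45, None, 10]
In a BST, the LCA of p=10, q=19 is the first node v on the
root-to-leaf path with p <= v <= q (go left if both < v, right if both > v).
Walk from root:
  at 18: 10 <= 18 <= 19, this is the LCA
LCA = 18


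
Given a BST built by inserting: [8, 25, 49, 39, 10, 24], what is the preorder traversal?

Tree insertion order: [8, 25, 49, 39, 10, 24]
Tree (level-order array): [8, None, 25, 10, 49, None, 24, 39]
Preorder traversal: [8, 25, 10, 24, 49, 39]


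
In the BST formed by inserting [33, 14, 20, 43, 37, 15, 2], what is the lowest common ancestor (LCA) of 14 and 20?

Tree insertion order: [33, 14, 20, 43, 37, 15, 2]
Tree (level-order array): [33, 14, 43, 2, 20, 37, None, None, None, 15]
In a BST, the LCA of p=14, q=20 is the first node v on the
root-to-leaf path with p <= v <= q (go left if both < v, right if both > v).
Walk from root:
  at 33: both 14 and 20 < 33, go left
  at 14: 14 <= 14 <= 20, this is the LCA
LCA = 14


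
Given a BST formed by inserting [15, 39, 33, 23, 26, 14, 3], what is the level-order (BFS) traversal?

Tree insertion order: [15, 39, 33, 23, 26, 14, 3]
Tree (level-order array): [15, 14, 39, 3, None, 33, None, None, None, 23, None, None, 26]
BFS from the root, enqueuing left then right child of each popped node:
  queue [15] -> pop 15, enqueue [14, 39], visited so far: [15]
  queue [14, 39] -> pop 14, enqueue [3], visited so far: [15, 14]
  queue [39, 3] -> pop 39, enqueue [33], visited so far: [15, 14, 39]
  queue [3, 33] -> pop 3, enqueue [none], visited so far: [15, 14, 39, 3]
  queue [33] -> pop 33, enqueue [23], visited so far: [15, 14, 39, 3, 33]
  queue [23] -> pop 23, enqueue [26], visited so far: [15, 14, 39, 3, 33, 23]
  queue [26] -> pop 26, enqueue [none], visited so far: [15, 14, 39, 3, 33, 23, 26]
Result: [15, 14, 39, 3, 33, 23, 26]
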